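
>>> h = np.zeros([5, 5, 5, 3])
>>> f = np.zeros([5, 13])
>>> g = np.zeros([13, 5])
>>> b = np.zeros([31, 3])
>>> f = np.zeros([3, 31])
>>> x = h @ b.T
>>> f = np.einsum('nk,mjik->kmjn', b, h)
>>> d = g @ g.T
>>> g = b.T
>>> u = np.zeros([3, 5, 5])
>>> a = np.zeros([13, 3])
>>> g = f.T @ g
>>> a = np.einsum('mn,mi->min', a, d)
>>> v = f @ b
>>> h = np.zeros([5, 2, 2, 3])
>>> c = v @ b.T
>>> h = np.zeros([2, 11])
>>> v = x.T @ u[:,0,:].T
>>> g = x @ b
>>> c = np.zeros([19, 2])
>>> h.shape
(2, 11)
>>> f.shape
(3, 5, 5, 31)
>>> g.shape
(5, 5, 5, 3)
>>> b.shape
(31, 3)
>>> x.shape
(5, 5, 5, 31)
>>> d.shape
(13, 13)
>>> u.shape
(3, 5, 5)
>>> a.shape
(13, 13, 3)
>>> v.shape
(31, 5, 5, 3)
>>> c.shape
(19, 2)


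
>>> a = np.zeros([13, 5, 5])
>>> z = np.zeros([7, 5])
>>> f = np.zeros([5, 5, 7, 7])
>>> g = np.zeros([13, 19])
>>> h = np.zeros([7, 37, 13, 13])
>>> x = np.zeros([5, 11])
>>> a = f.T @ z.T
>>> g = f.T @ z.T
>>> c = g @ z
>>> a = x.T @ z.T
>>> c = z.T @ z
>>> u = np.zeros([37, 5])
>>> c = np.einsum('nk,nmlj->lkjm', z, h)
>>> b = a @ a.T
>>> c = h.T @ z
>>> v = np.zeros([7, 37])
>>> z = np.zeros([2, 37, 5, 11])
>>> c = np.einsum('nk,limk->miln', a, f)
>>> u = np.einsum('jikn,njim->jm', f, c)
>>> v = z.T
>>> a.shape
(11, 7)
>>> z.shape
(2, 37, 5, 11)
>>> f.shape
(5, 5, 7, 7)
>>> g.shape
(7, 7, 5, 7)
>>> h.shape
(7, 37, 13, 13)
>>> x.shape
(5, 11)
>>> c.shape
(7, 5, 5, 11)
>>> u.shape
(5, 11)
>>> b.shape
(11, 11)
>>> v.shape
(11, 5, 37, 2)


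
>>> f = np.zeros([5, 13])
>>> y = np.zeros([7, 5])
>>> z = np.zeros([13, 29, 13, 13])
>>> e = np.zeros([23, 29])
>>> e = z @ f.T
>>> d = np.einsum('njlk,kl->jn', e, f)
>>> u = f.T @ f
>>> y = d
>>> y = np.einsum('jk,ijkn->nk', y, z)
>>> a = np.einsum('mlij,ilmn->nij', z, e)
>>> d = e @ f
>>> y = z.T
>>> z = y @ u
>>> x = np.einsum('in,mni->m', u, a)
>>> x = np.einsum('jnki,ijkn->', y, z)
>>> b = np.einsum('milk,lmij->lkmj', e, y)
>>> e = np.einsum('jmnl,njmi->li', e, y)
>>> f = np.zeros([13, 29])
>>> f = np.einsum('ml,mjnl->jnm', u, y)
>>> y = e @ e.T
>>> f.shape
(13, 29, 13)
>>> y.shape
(5, 5)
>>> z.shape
(13, 13, 29, 13)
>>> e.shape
(5, 13)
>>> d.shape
(13, 29, 13, 13)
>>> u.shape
(13, 13)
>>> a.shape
(5, 13, 13)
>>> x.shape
()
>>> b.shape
(13, 5, 13, 13)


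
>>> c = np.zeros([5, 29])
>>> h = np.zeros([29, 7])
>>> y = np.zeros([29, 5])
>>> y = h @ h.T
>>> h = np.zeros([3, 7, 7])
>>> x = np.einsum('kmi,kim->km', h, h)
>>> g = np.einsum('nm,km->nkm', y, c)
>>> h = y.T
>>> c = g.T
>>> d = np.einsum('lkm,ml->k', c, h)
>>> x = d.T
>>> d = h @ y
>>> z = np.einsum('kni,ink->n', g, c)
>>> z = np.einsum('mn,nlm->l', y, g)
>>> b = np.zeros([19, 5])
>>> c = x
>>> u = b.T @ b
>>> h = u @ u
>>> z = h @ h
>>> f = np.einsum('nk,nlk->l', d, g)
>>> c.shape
(5,)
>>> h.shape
(5, 5)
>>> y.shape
(29, 29)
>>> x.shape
(5,)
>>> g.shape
(29, 5, 29)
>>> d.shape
(29, 29)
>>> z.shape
(5, 5)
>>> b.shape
(19, 5)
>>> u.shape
(5, 5)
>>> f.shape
(5,)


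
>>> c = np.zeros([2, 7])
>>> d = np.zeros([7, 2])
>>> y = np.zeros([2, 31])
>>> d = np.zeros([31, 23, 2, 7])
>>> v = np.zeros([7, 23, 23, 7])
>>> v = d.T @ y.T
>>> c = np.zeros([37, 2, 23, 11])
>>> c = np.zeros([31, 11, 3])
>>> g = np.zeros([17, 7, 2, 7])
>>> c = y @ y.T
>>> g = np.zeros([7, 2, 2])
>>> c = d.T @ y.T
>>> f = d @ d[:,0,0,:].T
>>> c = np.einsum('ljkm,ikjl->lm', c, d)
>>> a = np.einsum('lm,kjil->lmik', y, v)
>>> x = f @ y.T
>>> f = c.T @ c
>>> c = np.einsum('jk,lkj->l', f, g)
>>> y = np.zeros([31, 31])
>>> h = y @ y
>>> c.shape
(7,)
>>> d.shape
(31, 23, 2, 7)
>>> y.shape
(31, 31)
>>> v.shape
(7, 2, 23, 2)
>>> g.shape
(7, 2, 2)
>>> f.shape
(2, 2)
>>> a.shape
(2, 31, 23, 7)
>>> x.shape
(31, 23, 2, 2)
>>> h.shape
(31, 31)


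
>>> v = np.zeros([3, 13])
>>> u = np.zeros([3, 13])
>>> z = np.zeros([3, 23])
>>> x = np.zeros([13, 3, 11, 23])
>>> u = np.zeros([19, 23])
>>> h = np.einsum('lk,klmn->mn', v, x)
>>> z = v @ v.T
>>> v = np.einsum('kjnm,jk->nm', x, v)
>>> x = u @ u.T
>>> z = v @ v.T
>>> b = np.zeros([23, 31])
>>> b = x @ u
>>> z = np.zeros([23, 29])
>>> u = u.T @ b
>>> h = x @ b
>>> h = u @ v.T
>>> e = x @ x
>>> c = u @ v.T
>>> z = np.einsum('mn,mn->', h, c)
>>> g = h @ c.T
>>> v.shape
(11, 23)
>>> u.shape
(23, 23)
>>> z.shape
()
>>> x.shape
(19, 19)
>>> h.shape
(23, 11)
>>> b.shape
(19, 23)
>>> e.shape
(19, 19)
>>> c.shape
(23, 11)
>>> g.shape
(23, 23)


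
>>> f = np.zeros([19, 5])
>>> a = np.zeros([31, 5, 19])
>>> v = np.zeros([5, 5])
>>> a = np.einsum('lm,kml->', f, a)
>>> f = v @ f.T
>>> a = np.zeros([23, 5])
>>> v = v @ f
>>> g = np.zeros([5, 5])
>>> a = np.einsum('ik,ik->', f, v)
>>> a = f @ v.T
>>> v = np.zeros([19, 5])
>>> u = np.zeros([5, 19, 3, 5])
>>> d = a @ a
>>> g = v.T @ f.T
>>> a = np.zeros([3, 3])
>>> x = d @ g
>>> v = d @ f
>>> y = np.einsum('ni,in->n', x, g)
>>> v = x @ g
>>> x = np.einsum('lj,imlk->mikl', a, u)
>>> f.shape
(5, 19)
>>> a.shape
(3, 3)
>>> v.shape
(5, 5)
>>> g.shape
(5, 5)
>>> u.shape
(5, 19, 3, 5)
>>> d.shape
(5, 5)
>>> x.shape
(19, 5, 5, 3)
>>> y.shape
(5,)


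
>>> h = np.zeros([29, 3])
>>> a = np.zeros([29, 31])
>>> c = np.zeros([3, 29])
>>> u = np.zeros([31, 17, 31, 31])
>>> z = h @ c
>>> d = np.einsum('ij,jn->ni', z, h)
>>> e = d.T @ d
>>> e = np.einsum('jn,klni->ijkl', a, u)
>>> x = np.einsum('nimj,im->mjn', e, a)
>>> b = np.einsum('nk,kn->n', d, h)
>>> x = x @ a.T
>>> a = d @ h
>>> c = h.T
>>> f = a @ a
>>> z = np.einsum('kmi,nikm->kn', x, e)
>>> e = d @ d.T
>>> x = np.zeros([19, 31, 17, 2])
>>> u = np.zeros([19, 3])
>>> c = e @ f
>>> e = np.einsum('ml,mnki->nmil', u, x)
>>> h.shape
(29, 3)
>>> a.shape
(3, 3)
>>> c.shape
(3, 3)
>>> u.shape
(19, 3)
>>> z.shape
(31, 31)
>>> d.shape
(3, 29)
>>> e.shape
(31, 19, 2, 3)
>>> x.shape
(19, 31, 17, 2)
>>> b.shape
(3,)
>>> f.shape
(3, 3)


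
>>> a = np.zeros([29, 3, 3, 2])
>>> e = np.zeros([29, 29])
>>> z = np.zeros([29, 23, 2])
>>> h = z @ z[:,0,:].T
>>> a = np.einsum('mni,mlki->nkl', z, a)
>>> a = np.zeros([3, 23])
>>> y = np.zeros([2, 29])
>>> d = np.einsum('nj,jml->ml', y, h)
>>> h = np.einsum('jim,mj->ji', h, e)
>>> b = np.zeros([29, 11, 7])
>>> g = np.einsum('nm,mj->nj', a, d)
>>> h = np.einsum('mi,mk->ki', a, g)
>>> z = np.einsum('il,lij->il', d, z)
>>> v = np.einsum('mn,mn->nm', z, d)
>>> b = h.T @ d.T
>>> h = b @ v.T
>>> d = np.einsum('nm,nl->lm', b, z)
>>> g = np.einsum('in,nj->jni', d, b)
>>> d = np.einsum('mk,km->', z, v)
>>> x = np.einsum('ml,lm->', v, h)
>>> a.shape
(3, 23)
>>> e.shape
(29, 29)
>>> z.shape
(23, 29)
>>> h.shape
(23, 29)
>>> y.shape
(2, 29)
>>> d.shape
()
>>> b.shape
(23, 23)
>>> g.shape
(23, 23, 29)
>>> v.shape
(29, 23)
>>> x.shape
()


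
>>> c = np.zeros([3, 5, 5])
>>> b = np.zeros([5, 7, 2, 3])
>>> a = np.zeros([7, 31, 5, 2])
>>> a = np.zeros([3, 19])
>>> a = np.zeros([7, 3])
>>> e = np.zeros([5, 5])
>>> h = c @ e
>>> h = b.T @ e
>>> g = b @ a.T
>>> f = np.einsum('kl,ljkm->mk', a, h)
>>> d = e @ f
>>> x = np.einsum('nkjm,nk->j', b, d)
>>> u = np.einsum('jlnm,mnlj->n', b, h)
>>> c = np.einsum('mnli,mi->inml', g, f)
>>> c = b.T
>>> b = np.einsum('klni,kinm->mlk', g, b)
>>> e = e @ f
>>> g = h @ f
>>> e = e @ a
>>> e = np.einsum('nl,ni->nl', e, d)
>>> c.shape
(3, 2, 7, 5)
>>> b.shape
(3, 7, 5)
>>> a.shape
(7, 3)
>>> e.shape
(5, 3)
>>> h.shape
(3, 2, 7, 5)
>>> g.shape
(3, 2, 7, 7)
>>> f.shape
(5, 7)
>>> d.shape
(5, 7)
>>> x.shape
(2,)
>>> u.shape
(2,)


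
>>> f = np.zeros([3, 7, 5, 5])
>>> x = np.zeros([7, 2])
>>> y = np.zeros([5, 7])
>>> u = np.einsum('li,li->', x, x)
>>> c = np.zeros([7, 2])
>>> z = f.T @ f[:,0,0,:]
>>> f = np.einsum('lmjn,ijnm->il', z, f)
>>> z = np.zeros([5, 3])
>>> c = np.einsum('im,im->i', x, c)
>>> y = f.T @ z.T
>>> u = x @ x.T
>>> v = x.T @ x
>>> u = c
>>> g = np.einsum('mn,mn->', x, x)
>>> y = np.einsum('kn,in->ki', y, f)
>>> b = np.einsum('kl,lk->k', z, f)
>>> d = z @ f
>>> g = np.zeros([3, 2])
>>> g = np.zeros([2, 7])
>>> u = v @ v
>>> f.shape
(3, 5)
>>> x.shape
(7, 2)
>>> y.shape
(5, 3)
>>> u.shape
(2, 2)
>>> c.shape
(7,)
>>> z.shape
(5, 3)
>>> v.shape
(2, 2)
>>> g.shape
(2, 7)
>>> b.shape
(5,)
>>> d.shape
(5, 5)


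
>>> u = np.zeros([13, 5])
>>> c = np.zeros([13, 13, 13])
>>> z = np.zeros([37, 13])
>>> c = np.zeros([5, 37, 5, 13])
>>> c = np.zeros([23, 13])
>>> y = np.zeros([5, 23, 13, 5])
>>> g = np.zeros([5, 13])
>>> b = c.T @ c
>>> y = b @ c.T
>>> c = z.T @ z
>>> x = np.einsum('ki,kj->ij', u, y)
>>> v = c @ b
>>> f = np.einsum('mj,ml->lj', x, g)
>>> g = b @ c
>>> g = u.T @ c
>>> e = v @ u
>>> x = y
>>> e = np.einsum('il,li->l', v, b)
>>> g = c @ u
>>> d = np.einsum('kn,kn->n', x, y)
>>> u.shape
(13, 5)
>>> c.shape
(13, 13)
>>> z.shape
(37, 13)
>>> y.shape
(13, 23)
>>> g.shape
(13, 5)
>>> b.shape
(13, 13)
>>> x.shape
(13, 23)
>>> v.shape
(13, 13)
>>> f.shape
(13, 23)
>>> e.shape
(13,)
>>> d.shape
(23,)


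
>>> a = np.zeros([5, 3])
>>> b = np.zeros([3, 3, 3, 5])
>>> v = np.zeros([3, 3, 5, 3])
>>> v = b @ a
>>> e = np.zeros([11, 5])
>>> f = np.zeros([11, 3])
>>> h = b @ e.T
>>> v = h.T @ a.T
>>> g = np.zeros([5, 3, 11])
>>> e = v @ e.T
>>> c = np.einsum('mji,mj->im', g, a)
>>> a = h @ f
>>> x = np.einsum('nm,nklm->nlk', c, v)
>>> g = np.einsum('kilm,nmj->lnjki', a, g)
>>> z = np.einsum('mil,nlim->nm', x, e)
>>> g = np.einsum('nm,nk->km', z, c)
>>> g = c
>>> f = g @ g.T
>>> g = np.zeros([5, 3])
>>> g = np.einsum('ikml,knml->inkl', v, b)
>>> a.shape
(3, 3, 3, 3)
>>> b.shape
(3, 3, 3, 5)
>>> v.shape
(11, 3, 3, 5)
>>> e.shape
(11, 3, 3, 11)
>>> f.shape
(11, 11)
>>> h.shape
(3, 3, 3, 11)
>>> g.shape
(11, 3, 3, 5)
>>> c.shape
(11, 5)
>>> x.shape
(11, 3, 3)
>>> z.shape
(11, 11)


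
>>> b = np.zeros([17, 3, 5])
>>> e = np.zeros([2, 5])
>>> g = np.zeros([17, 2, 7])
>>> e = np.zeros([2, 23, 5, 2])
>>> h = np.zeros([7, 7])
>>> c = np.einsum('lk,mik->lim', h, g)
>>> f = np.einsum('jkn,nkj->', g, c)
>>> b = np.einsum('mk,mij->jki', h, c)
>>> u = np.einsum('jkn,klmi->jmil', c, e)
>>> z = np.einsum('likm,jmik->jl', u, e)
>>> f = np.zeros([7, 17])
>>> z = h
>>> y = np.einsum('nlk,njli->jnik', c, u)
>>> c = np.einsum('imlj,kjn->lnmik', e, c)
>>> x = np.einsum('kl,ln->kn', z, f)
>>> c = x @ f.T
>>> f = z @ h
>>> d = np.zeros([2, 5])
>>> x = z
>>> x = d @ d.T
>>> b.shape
(17, 7, 2)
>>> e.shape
(2, 23, 5, 2)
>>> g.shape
(17, 2, 7)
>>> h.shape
(7, 7)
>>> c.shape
(7, 7)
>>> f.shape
(7, 7)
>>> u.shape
(7, 5, 2, 23)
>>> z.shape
(7, 7)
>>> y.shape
(5, 7, 23, 17)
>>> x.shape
(2, 2)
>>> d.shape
(2, 5)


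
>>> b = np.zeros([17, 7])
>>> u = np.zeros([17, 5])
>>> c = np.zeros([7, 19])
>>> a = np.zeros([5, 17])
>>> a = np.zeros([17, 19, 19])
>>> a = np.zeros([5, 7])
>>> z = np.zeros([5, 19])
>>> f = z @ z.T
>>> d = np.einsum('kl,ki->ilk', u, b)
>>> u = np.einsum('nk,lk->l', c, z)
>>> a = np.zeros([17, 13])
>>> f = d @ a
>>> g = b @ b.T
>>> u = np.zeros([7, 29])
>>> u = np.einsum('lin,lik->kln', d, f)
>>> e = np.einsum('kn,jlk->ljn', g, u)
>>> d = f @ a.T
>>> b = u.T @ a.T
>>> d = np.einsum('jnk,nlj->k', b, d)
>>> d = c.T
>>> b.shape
(17, 7, 17)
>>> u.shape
(13, 7, 17)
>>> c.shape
(7, 19)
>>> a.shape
(17, 13)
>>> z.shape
(5, 19)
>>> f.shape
(7, 5, 13)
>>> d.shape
(19, 7)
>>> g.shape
(17, 17)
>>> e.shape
(7, 13, 17)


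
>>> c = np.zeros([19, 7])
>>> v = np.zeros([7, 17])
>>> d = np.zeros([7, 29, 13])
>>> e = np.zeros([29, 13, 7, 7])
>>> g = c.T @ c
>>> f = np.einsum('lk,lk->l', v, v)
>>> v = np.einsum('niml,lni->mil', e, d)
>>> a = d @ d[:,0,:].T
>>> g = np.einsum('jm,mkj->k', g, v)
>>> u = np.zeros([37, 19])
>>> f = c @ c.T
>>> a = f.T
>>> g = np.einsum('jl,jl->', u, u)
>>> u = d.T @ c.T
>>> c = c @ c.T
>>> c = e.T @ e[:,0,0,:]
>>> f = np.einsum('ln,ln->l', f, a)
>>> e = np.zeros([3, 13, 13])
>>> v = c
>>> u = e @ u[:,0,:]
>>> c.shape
(7, 7, 13, 7)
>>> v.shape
(7, 7, 13, 7)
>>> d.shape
(7, 29, 13)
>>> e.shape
(3, 13, 13)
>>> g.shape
()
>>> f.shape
(19,)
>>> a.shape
(19, 19)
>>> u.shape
(3, 13, 19)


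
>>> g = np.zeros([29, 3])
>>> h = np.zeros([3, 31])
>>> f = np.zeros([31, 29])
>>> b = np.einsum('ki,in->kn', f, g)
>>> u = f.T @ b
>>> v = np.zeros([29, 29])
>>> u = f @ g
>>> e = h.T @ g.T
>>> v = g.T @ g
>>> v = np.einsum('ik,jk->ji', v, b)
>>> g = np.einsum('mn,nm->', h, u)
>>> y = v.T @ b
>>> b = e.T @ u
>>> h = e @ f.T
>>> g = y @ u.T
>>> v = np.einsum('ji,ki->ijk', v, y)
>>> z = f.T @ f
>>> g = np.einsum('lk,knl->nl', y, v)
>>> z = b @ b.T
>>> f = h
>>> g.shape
(31, 3)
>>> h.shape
(31, 31)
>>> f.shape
(31, 31)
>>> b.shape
(29, 3)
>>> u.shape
(31, 3)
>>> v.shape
(3, 31, 3)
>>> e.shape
(31, 29)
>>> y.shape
(3, 3)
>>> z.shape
(29, 29)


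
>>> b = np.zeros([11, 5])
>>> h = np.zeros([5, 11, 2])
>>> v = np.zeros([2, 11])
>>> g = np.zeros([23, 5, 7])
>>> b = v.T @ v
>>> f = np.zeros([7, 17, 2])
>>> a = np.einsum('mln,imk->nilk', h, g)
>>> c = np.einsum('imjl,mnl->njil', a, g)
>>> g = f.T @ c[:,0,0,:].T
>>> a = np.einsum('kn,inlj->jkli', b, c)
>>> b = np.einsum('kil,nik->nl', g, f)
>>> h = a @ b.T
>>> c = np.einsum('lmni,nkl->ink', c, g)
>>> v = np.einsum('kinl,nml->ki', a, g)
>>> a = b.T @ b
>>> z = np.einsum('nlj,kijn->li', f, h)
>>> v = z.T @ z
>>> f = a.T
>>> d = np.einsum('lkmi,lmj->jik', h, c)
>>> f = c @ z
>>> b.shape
(7, 5)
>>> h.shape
(7, 11, 2, 7)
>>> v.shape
(11, 11)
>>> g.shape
(2, 17, 5)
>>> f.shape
(7, 2, 11)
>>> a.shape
(5, 5)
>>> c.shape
(7, 2, 17)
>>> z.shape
(17, 11)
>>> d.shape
(17, 7, 11)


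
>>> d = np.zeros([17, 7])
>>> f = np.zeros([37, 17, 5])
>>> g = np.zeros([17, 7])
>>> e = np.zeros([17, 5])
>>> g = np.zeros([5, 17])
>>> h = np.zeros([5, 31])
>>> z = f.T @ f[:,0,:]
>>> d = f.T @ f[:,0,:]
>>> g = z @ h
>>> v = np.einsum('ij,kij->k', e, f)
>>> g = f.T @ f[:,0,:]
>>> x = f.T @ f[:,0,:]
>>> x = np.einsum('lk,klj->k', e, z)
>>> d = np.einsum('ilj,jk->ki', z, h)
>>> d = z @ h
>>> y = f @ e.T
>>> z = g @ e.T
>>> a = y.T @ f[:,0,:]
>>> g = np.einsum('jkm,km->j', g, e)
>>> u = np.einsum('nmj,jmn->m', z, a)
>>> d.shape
(5, 17, 31)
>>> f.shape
(37, 17, 5)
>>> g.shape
(5,)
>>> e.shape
(17, 5)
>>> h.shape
(5, 31)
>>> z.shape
(5, 17, 17)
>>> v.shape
(37,)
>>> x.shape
(5,)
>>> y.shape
(37, 17, 17)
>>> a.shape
(17, 17, 5)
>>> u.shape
(17,)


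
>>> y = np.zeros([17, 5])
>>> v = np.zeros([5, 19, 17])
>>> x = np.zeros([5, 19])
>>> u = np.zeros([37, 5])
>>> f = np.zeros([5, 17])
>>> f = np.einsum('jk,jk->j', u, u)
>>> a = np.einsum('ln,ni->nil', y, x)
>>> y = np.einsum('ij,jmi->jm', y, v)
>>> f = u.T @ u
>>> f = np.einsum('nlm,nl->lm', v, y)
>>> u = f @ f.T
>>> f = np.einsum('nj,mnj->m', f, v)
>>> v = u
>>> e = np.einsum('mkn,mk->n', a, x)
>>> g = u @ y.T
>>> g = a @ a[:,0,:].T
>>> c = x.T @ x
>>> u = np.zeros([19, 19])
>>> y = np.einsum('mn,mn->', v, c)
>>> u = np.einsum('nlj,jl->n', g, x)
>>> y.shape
()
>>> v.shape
(19, 19)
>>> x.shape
(5, 19)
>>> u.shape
(5,)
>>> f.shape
(5,)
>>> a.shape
(5, 19, 17)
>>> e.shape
(17,)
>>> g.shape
(5, 19, 5)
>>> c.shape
(19, 19)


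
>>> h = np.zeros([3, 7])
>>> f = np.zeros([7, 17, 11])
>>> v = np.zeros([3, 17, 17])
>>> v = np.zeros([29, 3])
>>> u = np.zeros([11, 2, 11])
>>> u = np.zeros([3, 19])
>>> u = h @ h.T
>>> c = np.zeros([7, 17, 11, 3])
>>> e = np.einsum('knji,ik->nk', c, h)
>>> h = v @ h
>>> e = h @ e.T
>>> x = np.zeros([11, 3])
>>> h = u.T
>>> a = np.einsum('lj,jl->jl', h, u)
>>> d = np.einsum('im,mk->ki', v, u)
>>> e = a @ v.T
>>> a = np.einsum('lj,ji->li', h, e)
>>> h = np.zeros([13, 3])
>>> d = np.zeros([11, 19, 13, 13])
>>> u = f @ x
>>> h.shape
(13, 3)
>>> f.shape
(7, 17, 11)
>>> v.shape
(29, 3)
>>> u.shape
(7, 17, 3)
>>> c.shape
(7, 17, 11, 3)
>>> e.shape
(3, 29)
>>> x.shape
(11, 3)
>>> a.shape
(3, 29)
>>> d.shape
(11, 19, 13, 13)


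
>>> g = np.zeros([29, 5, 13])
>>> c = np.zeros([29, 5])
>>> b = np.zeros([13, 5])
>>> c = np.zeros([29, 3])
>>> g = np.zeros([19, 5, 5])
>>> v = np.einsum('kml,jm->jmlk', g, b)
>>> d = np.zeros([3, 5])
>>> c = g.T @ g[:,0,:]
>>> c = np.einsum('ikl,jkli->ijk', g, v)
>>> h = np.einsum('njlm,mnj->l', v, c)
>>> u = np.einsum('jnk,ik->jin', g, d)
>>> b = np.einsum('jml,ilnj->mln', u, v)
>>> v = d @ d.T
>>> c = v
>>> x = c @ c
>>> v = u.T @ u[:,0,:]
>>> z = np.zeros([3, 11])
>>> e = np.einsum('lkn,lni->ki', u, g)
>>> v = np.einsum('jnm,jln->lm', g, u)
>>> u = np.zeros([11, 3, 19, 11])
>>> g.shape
(19, 5, 5)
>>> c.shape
(3, 3)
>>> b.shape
(3, 5, 5)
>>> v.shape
(3, 5)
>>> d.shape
(3, 5)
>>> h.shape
(5,)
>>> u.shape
(11, 3, 19, 11)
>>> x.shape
(3, 3)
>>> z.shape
(3, 11)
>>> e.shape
(3, 5)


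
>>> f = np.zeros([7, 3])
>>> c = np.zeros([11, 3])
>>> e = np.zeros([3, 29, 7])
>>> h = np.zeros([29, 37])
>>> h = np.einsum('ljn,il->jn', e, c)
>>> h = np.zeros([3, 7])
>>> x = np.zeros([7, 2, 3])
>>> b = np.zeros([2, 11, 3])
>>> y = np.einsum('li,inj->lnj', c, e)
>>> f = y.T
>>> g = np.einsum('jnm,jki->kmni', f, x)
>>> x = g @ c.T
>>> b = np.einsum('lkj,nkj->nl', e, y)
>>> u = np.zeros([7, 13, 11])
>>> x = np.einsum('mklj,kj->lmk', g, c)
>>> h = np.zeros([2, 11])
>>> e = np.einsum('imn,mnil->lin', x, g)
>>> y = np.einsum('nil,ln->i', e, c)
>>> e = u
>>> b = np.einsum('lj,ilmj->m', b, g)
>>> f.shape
(7, 29, 11)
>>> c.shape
(11, 3)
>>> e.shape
(7, 13, 11)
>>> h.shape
(2, 11)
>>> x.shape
(29, 2, 11)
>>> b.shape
(29,)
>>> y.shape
(29,)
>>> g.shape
(2, 11, 29, 3)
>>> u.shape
(7, 13, 11)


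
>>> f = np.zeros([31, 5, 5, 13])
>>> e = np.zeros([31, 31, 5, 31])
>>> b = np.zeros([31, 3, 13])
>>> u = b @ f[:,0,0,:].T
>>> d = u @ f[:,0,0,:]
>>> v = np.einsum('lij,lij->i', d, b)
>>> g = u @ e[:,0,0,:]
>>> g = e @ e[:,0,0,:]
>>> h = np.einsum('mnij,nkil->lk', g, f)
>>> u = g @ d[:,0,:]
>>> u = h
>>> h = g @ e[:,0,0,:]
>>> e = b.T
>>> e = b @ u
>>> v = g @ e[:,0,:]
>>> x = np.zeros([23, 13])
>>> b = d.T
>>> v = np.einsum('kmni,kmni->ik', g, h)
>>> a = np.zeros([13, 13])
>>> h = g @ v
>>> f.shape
(31, 5, 5, 13)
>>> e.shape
(31, 3, 5)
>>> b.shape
(13, 3, 31)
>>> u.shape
(13, 5)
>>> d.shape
(31, 3, 13)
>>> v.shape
(31, 31)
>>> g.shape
(31, 31, 5, 31)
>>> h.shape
(31, 31, 5, 31)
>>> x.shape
(23, 13)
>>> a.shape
(13, 13)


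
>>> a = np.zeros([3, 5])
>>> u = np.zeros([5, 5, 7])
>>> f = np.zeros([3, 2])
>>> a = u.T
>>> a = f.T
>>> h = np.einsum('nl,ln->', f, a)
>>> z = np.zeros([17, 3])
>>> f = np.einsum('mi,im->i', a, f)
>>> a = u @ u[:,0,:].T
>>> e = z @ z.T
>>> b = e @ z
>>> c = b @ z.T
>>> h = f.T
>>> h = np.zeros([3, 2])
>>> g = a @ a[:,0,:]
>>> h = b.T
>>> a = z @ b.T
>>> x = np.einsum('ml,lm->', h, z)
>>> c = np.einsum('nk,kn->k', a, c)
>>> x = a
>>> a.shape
(17, 17)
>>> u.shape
(5, 5, 7)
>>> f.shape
(3,)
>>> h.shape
(3, 17)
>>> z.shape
(17, 3)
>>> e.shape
(17, 17)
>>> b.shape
(17, 3)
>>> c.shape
(17,)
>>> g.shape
(5, 5, 5)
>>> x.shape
(17, 17)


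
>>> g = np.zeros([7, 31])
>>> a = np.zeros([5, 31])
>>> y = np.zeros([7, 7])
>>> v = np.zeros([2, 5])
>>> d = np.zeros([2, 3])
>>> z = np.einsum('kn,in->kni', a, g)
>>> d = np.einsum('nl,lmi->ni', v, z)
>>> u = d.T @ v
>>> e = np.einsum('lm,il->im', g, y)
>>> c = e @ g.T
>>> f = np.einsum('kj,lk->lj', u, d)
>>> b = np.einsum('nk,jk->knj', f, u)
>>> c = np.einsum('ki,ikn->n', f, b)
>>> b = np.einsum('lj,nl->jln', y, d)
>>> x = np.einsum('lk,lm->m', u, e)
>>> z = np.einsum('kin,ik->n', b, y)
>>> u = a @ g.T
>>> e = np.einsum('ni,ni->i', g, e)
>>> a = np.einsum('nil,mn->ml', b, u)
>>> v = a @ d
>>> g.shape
(7, 31)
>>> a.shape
(5, 2)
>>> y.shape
(7, 7)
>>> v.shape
(5, 7)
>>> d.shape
(2, 7)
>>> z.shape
(2,)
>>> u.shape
(5, 7)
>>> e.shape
(31,)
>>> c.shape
(7,)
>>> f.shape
(2, 5)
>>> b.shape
(7, 7, 2)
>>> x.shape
(31,)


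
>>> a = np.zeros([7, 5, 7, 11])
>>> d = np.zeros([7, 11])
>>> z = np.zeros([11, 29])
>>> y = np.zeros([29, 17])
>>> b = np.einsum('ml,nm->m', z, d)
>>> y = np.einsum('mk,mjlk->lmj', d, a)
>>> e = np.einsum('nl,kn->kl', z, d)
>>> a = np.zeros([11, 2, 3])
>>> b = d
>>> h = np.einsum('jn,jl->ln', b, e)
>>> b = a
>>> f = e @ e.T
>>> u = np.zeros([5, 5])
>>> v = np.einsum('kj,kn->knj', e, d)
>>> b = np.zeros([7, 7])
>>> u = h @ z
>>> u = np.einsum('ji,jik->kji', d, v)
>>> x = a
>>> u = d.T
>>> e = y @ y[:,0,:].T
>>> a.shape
(11, 2, 3)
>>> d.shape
(7, 11)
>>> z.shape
(11, 29)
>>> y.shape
(7, 7, 5)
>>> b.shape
(7, 7)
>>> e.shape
(7, 7, 7)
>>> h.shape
(29, 11)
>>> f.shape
(7, 7)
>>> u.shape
(11, 7)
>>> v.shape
(7, 11, 29)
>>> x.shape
(11, 2, 3)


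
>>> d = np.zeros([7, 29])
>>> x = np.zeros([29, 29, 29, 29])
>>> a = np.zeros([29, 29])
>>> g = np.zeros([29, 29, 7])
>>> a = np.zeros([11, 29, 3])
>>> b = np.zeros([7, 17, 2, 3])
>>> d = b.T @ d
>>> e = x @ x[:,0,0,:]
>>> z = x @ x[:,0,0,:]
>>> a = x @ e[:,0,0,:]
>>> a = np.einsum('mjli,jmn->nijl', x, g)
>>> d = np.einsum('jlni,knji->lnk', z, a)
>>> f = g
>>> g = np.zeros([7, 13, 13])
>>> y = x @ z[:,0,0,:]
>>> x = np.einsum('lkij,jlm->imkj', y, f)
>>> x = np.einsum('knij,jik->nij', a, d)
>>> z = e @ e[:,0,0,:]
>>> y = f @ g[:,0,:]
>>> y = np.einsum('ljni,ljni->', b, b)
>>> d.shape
(29, 29, 7)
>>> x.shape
(29, 29, 29)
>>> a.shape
(7, 29, 29, 29)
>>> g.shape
(7, 13, 13)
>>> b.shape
(7, 17, 2, 3)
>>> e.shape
(29, 29, 29, 29)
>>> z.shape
(29, 29, 29, 29)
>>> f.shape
(29, 29, 7)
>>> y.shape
()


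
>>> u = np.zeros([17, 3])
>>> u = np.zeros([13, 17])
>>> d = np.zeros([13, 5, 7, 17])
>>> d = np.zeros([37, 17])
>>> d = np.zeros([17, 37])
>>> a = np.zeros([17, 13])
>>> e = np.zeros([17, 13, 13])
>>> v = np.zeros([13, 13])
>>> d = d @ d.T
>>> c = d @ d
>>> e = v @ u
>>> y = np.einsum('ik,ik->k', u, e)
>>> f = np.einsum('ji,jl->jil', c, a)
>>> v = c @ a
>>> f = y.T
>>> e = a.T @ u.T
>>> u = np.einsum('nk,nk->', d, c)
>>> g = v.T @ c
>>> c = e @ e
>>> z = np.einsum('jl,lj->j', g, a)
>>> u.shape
()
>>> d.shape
(17, 17)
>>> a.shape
(17, 13)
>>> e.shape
(13, 13)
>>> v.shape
(17, 13)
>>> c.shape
(13, 13)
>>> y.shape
(17,)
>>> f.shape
(17,)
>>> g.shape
(13, 17)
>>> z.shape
(13,)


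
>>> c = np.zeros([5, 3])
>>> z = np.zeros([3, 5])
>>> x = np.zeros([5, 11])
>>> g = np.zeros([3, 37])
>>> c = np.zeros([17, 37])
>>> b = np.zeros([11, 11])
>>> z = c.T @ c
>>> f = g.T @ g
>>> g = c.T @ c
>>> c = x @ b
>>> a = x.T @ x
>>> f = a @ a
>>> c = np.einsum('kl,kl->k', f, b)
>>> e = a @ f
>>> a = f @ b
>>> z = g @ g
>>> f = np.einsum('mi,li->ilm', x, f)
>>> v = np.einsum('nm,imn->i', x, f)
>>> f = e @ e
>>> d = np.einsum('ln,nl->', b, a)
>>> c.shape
(11,)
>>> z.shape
(37, 37)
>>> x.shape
(5, 11)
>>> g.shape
(37, 37)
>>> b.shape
(11, 11)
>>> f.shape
(11, 11)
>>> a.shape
(11, 11)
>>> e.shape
(11, 11)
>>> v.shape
(11,)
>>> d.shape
()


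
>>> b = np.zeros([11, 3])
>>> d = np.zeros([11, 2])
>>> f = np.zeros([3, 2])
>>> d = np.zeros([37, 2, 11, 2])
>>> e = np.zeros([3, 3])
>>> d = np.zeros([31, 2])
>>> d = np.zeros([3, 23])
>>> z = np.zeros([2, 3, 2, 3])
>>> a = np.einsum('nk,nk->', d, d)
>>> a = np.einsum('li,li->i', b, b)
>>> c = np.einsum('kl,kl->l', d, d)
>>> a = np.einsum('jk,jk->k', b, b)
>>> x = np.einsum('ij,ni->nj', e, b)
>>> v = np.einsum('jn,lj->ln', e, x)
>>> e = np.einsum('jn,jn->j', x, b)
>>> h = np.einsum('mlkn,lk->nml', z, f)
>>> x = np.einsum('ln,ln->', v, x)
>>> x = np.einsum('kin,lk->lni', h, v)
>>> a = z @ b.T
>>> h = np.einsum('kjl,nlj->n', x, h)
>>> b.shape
(11, 3)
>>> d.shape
(3, 23)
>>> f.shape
(3, 2)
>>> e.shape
(11,)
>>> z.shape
(2, 3, 2, 3)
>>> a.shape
(2, 3, 2, 11)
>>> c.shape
(23,)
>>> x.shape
(11, 3, 2)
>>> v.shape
(11, 3)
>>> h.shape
(3,)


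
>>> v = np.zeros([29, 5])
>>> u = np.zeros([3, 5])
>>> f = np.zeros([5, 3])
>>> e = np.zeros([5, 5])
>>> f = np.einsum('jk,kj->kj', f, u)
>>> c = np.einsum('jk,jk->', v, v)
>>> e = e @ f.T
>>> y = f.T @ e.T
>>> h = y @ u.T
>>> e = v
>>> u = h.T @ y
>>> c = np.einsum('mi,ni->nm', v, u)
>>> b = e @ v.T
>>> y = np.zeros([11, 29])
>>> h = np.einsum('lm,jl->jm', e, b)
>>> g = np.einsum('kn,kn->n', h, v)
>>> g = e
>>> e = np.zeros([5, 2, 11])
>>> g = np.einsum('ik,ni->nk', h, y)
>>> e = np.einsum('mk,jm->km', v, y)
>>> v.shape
(29, 5)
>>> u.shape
(3, 5)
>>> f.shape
(3, 5)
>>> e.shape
(5, 29)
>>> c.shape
(3, 29)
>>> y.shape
(11, 29)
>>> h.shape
(29, 5)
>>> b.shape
(29, 29)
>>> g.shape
(11, 5)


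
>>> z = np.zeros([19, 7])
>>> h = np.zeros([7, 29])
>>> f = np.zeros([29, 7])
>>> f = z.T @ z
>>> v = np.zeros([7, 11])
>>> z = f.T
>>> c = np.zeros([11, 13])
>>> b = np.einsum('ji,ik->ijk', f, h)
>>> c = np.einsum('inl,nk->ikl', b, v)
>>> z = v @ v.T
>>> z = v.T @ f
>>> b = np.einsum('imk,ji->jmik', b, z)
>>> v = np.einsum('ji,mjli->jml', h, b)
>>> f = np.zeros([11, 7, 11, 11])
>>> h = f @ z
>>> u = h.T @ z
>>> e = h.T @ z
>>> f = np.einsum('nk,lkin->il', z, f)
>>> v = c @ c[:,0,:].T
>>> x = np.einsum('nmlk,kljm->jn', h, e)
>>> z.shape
(11, 7)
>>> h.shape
(11, 7, 11, 7)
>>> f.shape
(11, 11)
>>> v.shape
(7, 11, 7)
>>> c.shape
(7, 11, 29)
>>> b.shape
(11, 7, 7, 29)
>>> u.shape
(7, 11, 7, 7)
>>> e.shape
(7, 11, 7, 7)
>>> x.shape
(7, 11)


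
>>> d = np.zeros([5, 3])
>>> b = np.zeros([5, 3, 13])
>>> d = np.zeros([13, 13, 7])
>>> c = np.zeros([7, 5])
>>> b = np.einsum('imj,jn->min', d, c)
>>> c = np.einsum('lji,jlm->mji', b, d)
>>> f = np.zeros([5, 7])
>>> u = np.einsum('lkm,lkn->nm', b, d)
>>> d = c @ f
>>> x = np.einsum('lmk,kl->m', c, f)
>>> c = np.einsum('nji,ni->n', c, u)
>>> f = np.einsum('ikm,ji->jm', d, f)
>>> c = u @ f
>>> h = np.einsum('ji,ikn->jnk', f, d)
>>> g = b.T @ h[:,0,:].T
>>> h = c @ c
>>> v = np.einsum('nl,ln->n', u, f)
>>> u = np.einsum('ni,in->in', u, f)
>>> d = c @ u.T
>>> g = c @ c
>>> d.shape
(7, 5)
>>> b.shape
(13, 13, 5)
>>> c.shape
(7, 7)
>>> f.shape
(5, 7)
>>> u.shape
(5, 7)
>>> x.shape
(13,)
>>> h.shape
(7, 7)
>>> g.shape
(7, 7)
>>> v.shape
(7,)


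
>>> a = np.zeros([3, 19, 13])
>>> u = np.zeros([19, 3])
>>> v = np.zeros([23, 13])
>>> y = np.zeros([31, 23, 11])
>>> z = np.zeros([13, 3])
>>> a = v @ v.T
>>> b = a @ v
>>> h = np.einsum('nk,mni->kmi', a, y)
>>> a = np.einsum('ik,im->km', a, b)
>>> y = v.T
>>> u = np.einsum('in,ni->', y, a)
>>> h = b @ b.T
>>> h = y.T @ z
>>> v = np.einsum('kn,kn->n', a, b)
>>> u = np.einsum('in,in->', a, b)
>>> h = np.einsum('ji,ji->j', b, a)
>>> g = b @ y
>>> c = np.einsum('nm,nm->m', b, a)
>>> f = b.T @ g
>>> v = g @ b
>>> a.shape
(23, 13)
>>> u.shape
()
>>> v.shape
(23, 13)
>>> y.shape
(13, 23)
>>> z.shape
(13, 3)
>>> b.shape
(23, 13)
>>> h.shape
(23,)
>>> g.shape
(23, 23)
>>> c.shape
(13,)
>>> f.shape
(13, 23)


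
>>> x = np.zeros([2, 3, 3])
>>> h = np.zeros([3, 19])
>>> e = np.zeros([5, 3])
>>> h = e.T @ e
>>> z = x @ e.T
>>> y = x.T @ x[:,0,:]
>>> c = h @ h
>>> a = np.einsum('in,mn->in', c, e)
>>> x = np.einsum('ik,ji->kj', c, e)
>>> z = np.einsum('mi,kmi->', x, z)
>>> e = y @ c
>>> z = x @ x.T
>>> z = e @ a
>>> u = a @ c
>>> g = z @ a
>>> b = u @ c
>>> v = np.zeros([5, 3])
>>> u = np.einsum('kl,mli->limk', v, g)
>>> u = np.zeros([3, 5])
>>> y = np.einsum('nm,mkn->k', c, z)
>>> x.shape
(3, 5)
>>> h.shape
(3, 3)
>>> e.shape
(3, 3, 3)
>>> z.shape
(3, 3, 3)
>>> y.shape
(3,)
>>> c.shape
(3, 3)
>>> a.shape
(3, 3)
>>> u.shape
(3, 5)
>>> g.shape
(3, 3, 3)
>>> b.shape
(3, 3)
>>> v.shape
(5, 3)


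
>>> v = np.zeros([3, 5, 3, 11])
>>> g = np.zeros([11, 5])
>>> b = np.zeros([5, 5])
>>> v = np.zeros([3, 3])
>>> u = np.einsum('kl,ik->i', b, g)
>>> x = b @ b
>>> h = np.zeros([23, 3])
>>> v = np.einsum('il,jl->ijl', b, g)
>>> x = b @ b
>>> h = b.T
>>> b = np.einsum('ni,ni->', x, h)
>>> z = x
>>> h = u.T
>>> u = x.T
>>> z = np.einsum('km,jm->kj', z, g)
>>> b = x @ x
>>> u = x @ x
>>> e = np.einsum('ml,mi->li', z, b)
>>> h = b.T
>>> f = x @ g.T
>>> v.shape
(5, 11, 5)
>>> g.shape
(11, 5)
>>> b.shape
(5, 5)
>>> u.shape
(5, 5)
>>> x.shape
(5, 5)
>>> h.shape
(5, 5)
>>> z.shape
(5, 11)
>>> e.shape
(11, 5)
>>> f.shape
(5, 11)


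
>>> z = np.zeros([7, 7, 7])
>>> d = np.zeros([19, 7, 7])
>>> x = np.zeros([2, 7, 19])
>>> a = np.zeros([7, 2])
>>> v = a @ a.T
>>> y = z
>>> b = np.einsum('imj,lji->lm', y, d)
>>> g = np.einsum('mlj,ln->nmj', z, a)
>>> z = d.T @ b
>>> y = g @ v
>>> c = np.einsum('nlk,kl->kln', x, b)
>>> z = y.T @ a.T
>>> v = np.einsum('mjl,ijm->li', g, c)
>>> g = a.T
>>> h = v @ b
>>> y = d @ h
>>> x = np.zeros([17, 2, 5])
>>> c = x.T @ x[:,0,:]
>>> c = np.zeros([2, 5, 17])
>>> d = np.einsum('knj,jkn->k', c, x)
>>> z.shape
(7, 7, 7)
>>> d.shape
(2,)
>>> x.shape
(17, 2, 5)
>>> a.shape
(7, 2)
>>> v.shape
(7, 19)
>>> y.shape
(19, 7, 7)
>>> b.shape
(19, 7)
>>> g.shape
(2, 7)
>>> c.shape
(2, 5, 17)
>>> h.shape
(7, 7)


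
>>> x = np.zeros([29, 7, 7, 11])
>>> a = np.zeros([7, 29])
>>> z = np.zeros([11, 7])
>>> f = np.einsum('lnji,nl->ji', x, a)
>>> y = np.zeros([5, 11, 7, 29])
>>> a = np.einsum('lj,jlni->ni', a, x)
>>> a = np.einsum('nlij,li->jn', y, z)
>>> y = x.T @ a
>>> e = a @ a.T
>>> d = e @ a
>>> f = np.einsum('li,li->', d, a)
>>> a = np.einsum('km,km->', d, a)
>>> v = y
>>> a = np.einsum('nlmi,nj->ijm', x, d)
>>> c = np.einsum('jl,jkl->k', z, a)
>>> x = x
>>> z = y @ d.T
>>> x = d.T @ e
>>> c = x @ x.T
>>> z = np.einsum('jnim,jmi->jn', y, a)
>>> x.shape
(5, 29)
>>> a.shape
(11, 5, 7)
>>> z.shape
(11, 7)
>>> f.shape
()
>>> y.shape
(11, 7, 7, 5)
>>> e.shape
(29, 29)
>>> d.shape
(29, 5)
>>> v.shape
(11, 7, 7, 5)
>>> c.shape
(5, 5)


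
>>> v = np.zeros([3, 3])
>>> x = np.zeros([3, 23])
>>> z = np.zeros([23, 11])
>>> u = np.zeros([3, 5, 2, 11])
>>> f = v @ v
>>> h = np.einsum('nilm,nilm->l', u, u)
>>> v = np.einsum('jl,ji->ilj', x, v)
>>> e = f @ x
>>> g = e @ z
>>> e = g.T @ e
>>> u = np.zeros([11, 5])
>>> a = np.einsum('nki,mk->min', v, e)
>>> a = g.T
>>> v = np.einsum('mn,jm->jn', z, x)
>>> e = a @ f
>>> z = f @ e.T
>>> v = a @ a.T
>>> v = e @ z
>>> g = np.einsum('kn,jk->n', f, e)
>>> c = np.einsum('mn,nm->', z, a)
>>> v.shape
(11, 11)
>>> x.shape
(3, 23)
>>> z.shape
(3, 11)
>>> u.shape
(11, 5)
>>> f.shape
(3, 3)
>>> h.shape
(2,)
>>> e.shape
(11, 3)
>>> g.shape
(3,)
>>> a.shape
(11, 3)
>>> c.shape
()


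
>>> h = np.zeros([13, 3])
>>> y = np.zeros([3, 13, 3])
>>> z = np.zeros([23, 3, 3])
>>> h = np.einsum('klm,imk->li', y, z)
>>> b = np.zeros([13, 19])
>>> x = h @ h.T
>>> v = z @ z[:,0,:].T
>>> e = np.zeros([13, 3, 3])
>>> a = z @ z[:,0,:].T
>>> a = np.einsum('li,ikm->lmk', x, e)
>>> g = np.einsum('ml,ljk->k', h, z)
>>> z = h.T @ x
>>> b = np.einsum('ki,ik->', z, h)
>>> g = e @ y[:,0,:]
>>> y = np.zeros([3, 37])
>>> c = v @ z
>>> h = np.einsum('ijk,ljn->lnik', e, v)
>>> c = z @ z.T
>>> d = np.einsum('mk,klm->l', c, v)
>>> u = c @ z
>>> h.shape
(23, 23, 13, 3)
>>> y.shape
(3, 37)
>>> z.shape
(23, 13)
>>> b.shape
()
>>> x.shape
(13, 13)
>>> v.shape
(23, 3, 23)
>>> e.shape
(13, 3, 3)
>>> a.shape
(13, 3, 3)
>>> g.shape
(13, 3, 3)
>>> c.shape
(23, 23)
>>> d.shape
(3,)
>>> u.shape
(23, 13)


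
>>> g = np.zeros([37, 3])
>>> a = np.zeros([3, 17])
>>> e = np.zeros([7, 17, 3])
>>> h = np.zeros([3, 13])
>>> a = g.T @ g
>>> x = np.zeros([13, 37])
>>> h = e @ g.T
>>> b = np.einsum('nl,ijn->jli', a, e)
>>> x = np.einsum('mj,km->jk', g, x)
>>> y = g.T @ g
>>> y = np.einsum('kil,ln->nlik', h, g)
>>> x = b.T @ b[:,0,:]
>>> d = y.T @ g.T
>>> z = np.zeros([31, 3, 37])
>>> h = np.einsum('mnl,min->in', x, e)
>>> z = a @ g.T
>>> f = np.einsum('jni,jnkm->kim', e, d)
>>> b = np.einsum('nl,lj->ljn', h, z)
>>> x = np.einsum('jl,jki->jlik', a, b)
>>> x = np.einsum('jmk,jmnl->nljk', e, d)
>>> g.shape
(37, 3)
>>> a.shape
(3, 3)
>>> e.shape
(7, 17, 3)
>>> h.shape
(17, 3)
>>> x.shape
(37, 37, 7, 3)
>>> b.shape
(3, 37, 17)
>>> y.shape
(3, 37, 17, 7)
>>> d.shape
(7, 17, 37, 37)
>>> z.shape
(3, 37)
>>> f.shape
(37, 3, 37)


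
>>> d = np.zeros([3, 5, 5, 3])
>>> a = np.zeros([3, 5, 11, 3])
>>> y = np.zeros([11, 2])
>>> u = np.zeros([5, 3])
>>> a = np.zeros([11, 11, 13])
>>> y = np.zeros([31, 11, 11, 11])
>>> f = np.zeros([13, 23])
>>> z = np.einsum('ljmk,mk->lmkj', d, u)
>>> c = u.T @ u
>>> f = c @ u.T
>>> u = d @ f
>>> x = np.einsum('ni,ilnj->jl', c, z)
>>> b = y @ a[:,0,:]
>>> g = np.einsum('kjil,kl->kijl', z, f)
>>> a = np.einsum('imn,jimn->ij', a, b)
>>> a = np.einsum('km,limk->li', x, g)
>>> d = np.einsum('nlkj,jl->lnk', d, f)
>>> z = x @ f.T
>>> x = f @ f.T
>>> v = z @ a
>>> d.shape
(5, 3, 5)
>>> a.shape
(3, 3)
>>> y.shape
(31, 11, 11, 11)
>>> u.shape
(3, 5, 5, 5)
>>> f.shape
(3, 5)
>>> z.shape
(5, 3)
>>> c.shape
(3, 3)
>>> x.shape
(3, 3)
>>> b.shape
(31, 11, 11, 13)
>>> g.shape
(3, 3, 5, 5)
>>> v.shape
(5, 3)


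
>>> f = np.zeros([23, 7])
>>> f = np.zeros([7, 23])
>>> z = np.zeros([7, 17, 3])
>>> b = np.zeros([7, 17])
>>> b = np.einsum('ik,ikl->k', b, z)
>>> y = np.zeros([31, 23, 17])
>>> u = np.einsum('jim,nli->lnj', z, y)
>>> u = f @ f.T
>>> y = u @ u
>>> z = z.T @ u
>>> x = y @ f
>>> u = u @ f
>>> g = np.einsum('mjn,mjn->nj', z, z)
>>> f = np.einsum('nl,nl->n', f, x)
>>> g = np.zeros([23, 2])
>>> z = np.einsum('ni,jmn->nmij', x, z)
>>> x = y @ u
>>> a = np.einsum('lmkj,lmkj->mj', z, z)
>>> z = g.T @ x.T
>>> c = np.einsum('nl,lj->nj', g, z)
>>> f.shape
(7,)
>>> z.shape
(2, 7)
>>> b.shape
(17,)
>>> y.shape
(7, 7)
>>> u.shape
(7, 23)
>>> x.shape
(7, 23)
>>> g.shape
(23, 2)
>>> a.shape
(17, 3)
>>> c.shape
(23, 7)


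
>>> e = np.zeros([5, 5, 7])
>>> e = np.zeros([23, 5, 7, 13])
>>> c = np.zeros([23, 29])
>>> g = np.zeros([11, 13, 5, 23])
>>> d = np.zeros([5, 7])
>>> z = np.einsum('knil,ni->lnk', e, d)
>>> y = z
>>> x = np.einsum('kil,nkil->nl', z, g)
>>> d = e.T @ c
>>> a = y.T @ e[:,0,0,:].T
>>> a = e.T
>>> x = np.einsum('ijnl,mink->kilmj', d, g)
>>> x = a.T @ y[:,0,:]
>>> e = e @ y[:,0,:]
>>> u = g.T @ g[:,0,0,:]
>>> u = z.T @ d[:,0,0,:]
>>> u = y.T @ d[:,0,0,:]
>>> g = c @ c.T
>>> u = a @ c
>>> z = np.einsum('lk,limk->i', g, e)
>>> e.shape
(23, 5, 7, 23)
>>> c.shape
(23, 29)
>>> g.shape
(23, 23)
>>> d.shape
(13, 7, 5, 29)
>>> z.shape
(5,)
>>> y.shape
(13, 5, 23)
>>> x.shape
(23, 5, 7, 23)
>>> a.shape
(13, 7, 5, 23)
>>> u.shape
(13, 7, 5, 29)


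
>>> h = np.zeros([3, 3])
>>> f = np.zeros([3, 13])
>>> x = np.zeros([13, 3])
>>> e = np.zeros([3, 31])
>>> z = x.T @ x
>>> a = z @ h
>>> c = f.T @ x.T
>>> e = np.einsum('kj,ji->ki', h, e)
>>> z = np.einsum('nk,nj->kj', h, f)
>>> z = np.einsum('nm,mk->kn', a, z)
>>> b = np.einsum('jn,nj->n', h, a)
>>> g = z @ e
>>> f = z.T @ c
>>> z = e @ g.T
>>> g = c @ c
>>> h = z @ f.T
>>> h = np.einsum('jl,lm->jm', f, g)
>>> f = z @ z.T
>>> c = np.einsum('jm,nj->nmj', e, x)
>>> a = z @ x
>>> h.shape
(3, 13)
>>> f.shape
(3, 3)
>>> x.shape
(13, 3)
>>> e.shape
(3, 31)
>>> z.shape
(3, 13)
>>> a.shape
(3, 3)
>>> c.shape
(13, 31, 3)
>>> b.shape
(3,)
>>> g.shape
(13, 13)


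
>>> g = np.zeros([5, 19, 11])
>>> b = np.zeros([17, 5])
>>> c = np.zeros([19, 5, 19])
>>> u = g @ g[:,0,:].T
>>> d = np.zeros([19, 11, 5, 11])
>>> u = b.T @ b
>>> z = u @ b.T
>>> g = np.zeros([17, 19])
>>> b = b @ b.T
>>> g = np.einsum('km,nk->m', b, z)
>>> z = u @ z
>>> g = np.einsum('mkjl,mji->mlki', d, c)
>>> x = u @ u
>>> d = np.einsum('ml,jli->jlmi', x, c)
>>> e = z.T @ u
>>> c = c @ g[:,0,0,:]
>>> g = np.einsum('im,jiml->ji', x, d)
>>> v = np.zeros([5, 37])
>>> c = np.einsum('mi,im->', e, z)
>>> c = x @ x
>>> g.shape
(19, 5)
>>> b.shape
(17, 17)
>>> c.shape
(5, 5)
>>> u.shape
(5, 5)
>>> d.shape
(19, 5, 5, 19)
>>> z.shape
(5, 17)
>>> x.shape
(5, 5)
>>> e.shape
(17, 5)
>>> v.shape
(5, 37)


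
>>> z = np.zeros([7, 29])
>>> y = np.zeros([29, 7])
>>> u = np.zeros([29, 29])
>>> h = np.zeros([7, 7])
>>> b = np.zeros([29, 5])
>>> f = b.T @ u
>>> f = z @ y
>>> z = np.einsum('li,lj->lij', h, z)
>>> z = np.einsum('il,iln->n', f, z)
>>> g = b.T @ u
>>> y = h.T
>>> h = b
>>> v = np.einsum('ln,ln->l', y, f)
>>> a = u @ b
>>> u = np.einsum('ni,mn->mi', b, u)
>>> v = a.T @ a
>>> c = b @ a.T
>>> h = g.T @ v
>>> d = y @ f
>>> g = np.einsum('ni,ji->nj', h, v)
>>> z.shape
(29,)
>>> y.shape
(7, 7)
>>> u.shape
(29, 5)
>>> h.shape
(29, 5)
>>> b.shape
(29, 5)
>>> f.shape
(7, 7)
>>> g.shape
(29, 5)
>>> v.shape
(5, 5)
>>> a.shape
(29, 5)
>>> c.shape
(29, 29)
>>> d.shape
(7, 7)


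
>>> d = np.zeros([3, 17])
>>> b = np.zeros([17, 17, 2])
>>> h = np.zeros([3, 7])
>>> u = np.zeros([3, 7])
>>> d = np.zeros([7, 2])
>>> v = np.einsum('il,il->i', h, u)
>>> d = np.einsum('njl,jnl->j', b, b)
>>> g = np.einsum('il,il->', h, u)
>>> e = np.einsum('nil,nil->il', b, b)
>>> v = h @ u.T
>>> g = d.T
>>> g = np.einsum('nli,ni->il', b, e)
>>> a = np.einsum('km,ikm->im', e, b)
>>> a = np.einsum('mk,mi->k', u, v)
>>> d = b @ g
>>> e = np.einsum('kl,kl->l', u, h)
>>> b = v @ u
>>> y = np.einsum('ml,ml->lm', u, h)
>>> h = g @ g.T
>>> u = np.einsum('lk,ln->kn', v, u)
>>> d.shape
(17, 17, 17)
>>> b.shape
(3, 7)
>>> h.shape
(2, 2)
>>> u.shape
(3, 7)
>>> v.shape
(3, 3)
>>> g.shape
(2, 17)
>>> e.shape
(7,)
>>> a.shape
(7,)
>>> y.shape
(7, 3)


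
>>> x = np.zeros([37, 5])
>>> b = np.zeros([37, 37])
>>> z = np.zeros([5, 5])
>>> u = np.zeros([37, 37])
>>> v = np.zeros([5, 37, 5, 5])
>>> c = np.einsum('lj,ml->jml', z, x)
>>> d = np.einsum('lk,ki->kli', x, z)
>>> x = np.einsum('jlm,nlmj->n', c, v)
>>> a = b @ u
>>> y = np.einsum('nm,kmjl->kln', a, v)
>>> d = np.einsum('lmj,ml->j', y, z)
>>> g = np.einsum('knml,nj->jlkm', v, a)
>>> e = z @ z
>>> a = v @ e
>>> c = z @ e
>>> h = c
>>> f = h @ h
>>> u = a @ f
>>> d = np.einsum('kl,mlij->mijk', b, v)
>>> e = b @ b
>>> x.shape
(5,)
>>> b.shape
(37, 37)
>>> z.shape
(5, 5)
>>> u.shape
(5, 37, 5, 5)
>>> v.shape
(5, 37, 5, 5)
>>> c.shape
(5, 5)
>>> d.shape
(5, 5, 5, 37)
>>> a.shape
(5, 37, 5, 5)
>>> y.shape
(5, 5, 37)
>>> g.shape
(37, 5, 5, 5)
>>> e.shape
(37, 37)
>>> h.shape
(5, 5)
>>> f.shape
(5, 5)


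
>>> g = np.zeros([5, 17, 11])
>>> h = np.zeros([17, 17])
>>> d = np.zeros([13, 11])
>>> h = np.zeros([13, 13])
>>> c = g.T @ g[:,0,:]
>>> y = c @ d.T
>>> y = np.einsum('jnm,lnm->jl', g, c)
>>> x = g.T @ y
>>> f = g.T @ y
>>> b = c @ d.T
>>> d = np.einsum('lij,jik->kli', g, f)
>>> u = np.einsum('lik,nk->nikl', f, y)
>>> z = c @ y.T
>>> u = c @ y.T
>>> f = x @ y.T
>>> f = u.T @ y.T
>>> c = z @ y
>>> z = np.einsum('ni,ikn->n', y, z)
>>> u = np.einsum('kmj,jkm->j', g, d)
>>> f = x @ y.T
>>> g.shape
(5, 17, 11)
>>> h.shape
(13, 13)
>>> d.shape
(11, 5, 17)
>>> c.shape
(11, 17, 11)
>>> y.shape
(5, 11)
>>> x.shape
(11, 17, 11)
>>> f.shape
(11, 17, 5)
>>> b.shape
(11, 17, 13)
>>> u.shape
(11,)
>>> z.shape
(5,)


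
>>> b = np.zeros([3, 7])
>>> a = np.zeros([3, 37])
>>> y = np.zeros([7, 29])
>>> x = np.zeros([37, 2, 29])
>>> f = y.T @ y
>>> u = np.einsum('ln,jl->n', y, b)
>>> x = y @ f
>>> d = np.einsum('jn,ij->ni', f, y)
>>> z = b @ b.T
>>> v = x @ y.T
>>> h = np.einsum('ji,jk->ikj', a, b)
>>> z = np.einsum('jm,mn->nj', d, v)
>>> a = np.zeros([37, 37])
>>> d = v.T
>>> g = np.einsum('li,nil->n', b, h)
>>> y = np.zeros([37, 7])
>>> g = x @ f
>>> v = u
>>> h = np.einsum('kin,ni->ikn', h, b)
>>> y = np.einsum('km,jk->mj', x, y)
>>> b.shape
(3, 7)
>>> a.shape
(37, 37)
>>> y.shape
(29, 37)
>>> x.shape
(7, 29)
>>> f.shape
(29, 29)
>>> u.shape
(29,)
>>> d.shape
(7, 7)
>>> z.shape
(7, 29)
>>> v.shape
(29,)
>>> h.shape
(7, 37, 3)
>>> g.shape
(7, 29)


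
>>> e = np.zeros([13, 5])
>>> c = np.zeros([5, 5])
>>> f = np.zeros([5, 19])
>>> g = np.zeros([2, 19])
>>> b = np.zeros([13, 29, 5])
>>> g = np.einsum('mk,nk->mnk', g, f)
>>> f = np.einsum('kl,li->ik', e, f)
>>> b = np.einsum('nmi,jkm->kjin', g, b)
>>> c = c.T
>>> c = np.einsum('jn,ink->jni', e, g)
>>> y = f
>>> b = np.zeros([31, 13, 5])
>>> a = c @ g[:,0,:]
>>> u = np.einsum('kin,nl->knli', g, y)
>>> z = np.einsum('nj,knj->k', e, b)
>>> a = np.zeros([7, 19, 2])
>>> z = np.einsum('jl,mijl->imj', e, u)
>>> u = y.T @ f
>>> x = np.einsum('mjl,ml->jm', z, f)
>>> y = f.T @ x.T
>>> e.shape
(13, 5)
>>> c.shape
(13, 5, 2)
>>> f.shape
(19, 13)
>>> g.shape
(2, 5, 19)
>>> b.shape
(31, 13, 5)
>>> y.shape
(13, 2)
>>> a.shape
(7, 19, 2)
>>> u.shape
(13, 13)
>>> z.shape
(19, 2, 13)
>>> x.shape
(2, 19)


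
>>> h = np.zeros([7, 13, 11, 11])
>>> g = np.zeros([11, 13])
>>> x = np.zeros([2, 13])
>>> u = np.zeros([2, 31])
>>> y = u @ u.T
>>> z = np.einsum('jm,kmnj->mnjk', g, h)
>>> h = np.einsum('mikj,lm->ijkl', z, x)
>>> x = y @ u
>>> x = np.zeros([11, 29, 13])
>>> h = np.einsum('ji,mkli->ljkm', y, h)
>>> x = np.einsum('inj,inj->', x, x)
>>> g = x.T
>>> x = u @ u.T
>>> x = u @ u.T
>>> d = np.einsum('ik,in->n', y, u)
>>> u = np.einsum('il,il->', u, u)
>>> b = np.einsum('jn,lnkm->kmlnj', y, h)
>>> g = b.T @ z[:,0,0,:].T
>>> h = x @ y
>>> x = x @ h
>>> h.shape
(2, 2)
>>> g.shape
(2, 2, 11, 11, 13)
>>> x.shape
(2, 2)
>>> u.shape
()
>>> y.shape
(2, 2)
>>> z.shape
(13, 11, 11, 7)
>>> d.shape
(31,)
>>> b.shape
(7, 11, 11, 2, 2)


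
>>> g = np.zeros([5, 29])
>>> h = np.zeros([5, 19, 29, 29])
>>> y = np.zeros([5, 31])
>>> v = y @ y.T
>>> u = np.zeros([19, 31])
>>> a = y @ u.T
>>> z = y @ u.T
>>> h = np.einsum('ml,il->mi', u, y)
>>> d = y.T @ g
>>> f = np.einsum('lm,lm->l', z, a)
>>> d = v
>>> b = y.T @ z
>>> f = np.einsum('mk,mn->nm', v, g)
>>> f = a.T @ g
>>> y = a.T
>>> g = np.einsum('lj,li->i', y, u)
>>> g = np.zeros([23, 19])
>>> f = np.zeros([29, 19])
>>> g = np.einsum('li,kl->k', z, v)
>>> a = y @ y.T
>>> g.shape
(5,)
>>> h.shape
(19, 5)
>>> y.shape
(19, 5)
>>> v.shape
(5, 5)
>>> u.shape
(19, 31)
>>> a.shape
(19, 19)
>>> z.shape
(5, 19)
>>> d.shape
(5, 5)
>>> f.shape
(29, 19)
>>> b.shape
(31, 19)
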